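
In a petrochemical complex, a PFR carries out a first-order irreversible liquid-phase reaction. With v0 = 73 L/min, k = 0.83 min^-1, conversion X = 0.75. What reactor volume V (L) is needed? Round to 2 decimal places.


V = (v0/k) * ln(1/(1-X))
V = (73/0.83) * ln(1/(1-0.75))
V = 87.951807 * ln(4.0)
V = 87.951807 * 1.386294
V = 121.93 L


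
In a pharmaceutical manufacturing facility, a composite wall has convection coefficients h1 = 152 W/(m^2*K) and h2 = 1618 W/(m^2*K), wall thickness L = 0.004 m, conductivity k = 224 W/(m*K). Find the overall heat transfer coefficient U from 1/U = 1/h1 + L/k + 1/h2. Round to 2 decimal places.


1/U = 1/h1 + L/k + 1/h2
1/U = 1/152 + 0.004/224 + 1/1618
1/U = 0.0065789474 + 1.78571e-05 + 0.000618047
1/U = 0.0072148515
U = 138.60 W/(m^2*K)


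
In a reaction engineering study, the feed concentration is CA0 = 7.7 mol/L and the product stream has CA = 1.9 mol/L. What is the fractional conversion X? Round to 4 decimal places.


X = (CA0 - CA) / CA0
X = (7.7 - 1.9) / 7.7
X = 5.8 / 7.7
X = 0.7532


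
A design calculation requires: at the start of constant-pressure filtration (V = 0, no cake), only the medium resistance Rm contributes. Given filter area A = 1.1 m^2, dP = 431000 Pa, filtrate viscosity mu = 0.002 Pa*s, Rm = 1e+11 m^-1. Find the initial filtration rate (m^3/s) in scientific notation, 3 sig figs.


rate = A * dP / (mu * Rm)
rate = 1.1 * 431000 / (0.002 * 1e+11)
rate = 474100.0 / 2.000e+08
rate = 2.37e-03 m^3/s


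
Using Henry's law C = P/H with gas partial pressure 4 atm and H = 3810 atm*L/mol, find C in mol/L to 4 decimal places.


C = P / H
C = 4 / 3810
C = 0.0010 mol/L


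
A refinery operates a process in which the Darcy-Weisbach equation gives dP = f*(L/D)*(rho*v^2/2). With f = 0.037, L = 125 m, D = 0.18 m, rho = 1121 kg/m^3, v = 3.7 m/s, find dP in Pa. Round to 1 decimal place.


dP = f * (L/D) * (rho*v^2/2)
dP = 0.037 * (125/0.18) * (1121*3.7^2/2)
L/D = 694.44444444
rho*v^2/2 = 1121*13.69/2 = 7673.245
dP = 0.037 * 694.44444444 * 7673.245
dP = 197159.8 Pa


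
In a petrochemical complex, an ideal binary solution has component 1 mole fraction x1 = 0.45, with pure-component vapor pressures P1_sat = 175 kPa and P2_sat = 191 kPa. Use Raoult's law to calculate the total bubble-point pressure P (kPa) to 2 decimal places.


P = x1*P1_sat + x2*P2_sat
x2 = 1 - x1 = 1 - 0.45 = 0.55
P = 0.45*175 + 0.55*191
P = 78.75 + 105.05
P = 183.80 kPa


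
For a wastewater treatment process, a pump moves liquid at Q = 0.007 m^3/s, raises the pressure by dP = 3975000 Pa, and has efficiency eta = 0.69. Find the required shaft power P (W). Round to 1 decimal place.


P = Q * dP / eta
P = 0.007 * 3975000 / 0.69
P = 27825.0 / 0.69
P = 40326.1 W


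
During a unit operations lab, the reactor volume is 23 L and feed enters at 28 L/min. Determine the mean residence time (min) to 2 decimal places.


tau = V / v0
tau = 23 / 28
tau = 0.82 min


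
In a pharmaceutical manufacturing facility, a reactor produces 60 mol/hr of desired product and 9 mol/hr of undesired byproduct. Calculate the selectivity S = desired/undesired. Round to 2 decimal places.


S = desired product rate / undesired product rate
S = 60 / 9
S = 6.67


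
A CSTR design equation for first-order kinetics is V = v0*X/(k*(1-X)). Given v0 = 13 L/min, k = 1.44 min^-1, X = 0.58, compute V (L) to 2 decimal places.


V = v0 * X / (k * (1 - X))
V = 13 * 0.58 / (1.44 * (1 - 0.58))
V = 7.54 / (1.44 * 0.42)
V = 7.54 / 0.6048
V = 12.47 L


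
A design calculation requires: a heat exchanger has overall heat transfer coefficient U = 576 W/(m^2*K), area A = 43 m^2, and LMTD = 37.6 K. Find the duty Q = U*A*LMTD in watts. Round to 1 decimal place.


Q = U * A * LMTD
Q = 576 * 43 * 37.6
Q = 931276.8 W


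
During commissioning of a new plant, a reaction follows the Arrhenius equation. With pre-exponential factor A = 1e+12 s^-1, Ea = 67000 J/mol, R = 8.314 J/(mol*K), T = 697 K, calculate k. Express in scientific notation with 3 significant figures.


k = A * exp(-Ea/(R*T))
k = 1e+12 * exp(-67000 / (8.314 * 697))
k = 1e+12 * exp(-11.561974)
k = 9.52e+06


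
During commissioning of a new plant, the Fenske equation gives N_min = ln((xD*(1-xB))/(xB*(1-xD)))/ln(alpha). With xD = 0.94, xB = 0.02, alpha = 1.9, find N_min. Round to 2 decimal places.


N_min = ln((xD*(1-xB))/(xB*(1-xD))) / ln(alpha)
Numerator inside ln: 0.9212 / 0.0012 = 767.666667
ln(767.666667) = 6.643356
ln(alpha) = ln(1.9) = 0.641854
N_min = 6.643356 / 0.641854 = 10.35


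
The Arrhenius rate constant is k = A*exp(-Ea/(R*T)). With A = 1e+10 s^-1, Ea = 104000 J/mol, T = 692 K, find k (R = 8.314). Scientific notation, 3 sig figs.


k = A * exp(-Ea/(R*T))
k = 1e+10 * exp(-104000 / (8.314 * 692))
k = 1e+10 * exp(-18.07662)
k = 1.41e+02


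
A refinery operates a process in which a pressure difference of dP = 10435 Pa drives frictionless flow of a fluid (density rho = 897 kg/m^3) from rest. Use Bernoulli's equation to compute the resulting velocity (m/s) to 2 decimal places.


v = sqrt(2*dP/rho)
v = sqrt(2*10435/897)
v = sqrt(23.266444)
v = 4.82 m/s


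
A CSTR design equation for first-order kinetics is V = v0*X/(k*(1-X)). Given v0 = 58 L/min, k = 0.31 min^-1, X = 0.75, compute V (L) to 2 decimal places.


V = v0 * X / (k * (1 - X))
V = 58 * 0.75 / (0.31 * (1 - 0.75))
V = 43.5 / (0.31 * 0.25)
V = 43.5 / 0.0775
V = 561.29 L


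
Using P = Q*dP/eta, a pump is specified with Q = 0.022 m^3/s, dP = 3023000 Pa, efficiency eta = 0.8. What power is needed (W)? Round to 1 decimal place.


P = Q * dP / eta
P = 0.022 * 3023000 / 0.8
P = 66506.0 / 0.8
P = 83132.5 W


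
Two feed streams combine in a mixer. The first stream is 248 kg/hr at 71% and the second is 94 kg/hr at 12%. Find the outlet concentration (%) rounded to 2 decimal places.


Mass balance on solute: F1*x1 + F2*x2 = F3*x3
F3 = F1 + F2 = 248 + 94 = 342 kg/hr
x3 = (F1*x1 + F2*x2)/F3
x3 = (248*0.71 + 94*0.12) / 342
x3 = 54.78%


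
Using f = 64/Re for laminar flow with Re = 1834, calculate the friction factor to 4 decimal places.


f = 64 / Re
f = 64 / 1834
f = 0.0349


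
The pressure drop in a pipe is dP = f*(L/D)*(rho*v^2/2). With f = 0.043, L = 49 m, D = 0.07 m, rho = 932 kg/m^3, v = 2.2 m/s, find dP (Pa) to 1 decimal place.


dP = f * (L/D) * (rho*v^2/2)
dP = 0.043 * (49/0.07) * (932*2.2^2/2)
L/D = 700.0
rho*v^2/2 = 932*4.84/2 = 2255.44
dP = 0.043 * 700.0 * 2255.44
dP = 67888.7 Pa


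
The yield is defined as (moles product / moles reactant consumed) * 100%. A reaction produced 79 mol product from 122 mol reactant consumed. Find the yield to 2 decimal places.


Yield = (moles product / moles consumed) * 100%
Yield = (79 / 122) * 100
Yield = 0.6475 * 100
Yield = 64.75%


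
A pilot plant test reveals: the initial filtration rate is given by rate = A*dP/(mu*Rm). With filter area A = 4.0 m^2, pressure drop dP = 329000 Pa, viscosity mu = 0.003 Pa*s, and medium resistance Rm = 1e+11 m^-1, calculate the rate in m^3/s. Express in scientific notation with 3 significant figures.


rate = A * dP / (mu * Rm)
rate = 4.0 * 329000 / (0.003 * 1e+11)
rate = 1316000.0 / 3.000e+08
rate = 4.39e-03 m^3/s


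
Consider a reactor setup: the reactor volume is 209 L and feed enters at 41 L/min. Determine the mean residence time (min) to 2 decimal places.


tau = V / v0
tau = 209 / 41
tau = 5.10 min


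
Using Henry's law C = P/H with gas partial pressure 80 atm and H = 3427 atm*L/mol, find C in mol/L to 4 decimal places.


C = P / H
C = 80 / 3427
C = 0.0233 mol/L


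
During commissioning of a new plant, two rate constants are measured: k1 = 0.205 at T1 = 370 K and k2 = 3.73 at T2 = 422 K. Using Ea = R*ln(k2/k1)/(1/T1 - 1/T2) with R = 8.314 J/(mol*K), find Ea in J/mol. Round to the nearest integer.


Ea = R * ln(k2/k1) / (1/T1 - 1/T2)
ln(k2/k1) = ln(3.73/0.205) = 2.9011535
1/T1 - 1/T2 = 1/370 - 1/422 = 0.000333034456
Ea = 8.314 * 2.9011535 / 0.000333034456
Ea = 72426 J/mol


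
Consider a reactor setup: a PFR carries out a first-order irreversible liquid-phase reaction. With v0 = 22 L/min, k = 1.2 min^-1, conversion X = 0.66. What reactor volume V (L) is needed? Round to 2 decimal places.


V = (v0/k) * ln(1/(1-X))
V = (22/1.2) * ln(1/(1-0.66))
V = 18.333333 * ln(2.941176)
V = 18.333333 * 1.07881
V = 19.78 L


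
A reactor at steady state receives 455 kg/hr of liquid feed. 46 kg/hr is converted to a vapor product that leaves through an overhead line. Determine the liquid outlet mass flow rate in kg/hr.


Steady-state mass balance on the main outlet: F_out = F_in - F_removed
F_out = 455 - 46
F_out = 409 kg/hr


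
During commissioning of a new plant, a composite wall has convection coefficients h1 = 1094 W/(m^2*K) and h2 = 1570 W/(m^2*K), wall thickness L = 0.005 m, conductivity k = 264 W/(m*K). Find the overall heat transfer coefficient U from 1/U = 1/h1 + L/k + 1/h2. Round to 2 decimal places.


1/U = 1/h1 + L/k + 1/h2
1/U = 1/1094 + 0.005/264 + 1/1570
1/U = 0.0009140768 + 1.89394e-05 + 0.0006369427
1/U = 0.0015699589
U = 636.96 W/(m^2*K)


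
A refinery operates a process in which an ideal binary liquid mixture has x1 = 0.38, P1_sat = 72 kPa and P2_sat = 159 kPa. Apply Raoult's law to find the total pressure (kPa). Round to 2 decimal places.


P = x1*P1_sat + x2*P2_sat
x2 = 1 - x1 = 1 - 0.38 = 0.62
P = 0.38*72 + 0.62*159
P = 27.36 + 98.58
P = 125.94 kPa


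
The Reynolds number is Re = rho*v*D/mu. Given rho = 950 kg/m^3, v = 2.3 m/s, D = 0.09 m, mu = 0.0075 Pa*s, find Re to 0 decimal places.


Re = rho * v * D / mu
Re = 950 * 2.3 * 0.09 / 0.0075
Re = 196.65 / 0.0075
Re = 26220


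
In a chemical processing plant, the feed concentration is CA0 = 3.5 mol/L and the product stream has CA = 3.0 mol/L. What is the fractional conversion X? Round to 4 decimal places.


X = (CA0 - CA) / CA0
X = (3.5 - 3.0) / 3.5
X = 0.5 / 3.5
X = 0.1429


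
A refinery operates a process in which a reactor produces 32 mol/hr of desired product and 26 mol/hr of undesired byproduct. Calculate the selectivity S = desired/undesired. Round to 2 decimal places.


S = desired product rate / undesired product rate
S = 32 / 26
S = 1.23


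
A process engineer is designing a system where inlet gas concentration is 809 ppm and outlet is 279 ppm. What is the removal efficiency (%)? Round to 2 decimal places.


Efficiency = (G_in - G_out) / G_in * 100%
Efficiency = (809 - 279) / 809 * 100
Efficiency = 530 / 809 * 100
Efficiency = 65.51%


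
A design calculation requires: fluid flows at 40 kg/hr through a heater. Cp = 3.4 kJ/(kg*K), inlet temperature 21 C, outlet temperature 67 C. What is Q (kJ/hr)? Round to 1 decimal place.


Q = m_dot * Cp * (T2 - T1)
Q = 40 * 3.4 * (67 - 21)
Q = 40 * 3.4 * 46
Q = 6256.0 kJ/hr


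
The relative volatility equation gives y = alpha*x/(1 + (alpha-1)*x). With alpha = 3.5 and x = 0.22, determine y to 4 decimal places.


y = alpha*x / (1 + (alpha-1)*x)
y = 3.5*0.22 / (1 + (3.5-1)*0.22)
y = 0.77 / (1 + 0.55)
y = 0.77 / 1.55
y = 0.4968


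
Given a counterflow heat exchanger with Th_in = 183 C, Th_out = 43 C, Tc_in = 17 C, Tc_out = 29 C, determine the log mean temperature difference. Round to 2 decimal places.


dT1 = Th_in - Tc_out = 183 - 29 = 154
dT2 = Th_out - Tc_in = 43 - 17 = 26
LMTD = (dT1 - dT2) / ln(dT1/dT2)
LMTD = (154 - 26) / ln(154/26)
LMTD = 71.96 K


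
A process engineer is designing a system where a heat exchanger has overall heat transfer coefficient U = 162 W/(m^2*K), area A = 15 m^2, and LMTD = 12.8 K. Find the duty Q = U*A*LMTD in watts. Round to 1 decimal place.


Q = U * A * LMTD
Q = 162 * 15 * 12.8
Q = 31104.0 W


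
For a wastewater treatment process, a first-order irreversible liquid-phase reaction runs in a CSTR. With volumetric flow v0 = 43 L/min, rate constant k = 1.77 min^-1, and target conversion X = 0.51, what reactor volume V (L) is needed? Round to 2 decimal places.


V = v0 * X / (k * (1 - X))
V = 43 * 0.51 / (1.77 * (1 - 0.51))
V = 21.93 / (1.77 * 0.49)
V = 21.93 / 0.8673
V = 25.29 L


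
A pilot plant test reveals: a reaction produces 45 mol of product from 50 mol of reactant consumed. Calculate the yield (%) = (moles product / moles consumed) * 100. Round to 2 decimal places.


Yield = (moles product / moles consumed) * 100%
Yield = (45 / 50) * 100
Yield = 0.9 * 100
Yield = 90.00%


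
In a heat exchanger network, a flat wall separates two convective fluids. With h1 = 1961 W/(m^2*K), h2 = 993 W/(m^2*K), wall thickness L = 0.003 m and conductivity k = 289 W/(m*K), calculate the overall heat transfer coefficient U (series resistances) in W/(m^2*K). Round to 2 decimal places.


1/U = 1/h1 + L/k + 1/h2
1/U = 1/1961 + 0.003/289 + 1/993
1/U = 0.0005099439 + 1.03806e-05 + 0.0010070493
1/U = 0.0015273738
U = 654.72 W/(m^2*K)


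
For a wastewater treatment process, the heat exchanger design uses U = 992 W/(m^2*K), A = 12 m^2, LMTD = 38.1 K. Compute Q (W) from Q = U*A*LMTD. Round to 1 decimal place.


Q = U * A * LMTD
Q = 992 * 12 * 38.1
Q = 453542.4 W


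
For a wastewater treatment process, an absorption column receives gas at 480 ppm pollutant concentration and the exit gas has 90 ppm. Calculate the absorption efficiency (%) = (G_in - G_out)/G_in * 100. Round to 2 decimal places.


Efficiency = (G_in - G_out) / G_in * 100%
Efficiency = (480 - 90) / 480 * 100
Efficiency = 390 / 480 * 100
Efficiency = 81.25%


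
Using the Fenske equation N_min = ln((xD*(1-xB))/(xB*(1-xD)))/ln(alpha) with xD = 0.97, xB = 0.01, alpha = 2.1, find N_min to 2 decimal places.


N_min = ln((xD*(1-xB))/(xB*(1-xD))) / ln(alpha)
Numerator inside ln: 0.9603 / 0.0003 = 3201.0
ln(3201.0) = 8.071219
ln(alpha) = ln(2.1) = 0.741937
N_min = 8.071219 / 0.741937 = 10.88


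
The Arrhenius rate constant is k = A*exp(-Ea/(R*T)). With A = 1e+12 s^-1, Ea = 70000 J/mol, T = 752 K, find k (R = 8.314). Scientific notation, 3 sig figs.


k = A * exp(-Ea/(R*T))
k = 1e+12 * exp(-70000 / (8.314 * 752))
k = 1e+12 * exp(-11.196188)
k = 1.37e+07


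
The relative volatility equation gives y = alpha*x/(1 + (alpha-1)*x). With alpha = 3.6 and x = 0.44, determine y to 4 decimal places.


y = alpha*x / (1 + (alpha-1)*x)
y = 3.6*0.44 / (1 + (3.6-1)*0.44)
y = 1.584 / (1 + 1.144)
y = 1.584 / 2.144
y = 0.7388


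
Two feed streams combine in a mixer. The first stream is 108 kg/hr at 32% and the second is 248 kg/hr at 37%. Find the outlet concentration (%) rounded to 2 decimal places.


Mass balance on solute: F1*x1 + F2*x2 = F3*x3
F3 = F1 + F2 = 108 + 248 = 356 kg/hr
x3 = (F1*x1 + F2*x2)/F3
x3 = (108*0.32 + 248*0.37) / 356
x3 = 35.48%


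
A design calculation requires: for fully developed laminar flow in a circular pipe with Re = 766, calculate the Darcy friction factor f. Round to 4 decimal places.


f = 64 / Re
f = 64 / 766
f = 0.0836


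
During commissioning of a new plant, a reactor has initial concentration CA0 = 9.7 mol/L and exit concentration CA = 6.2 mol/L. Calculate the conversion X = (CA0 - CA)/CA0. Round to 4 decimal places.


X = (CA0 - CA) / CA0
X = (9.7 - 6.2) / 9.7
X = 3.5 / 9.7
X = 0.3608


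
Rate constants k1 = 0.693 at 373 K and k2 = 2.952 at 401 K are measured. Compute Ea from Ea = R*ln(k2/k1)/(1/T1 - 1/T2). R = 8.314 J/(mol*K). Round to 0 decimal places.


Ea = R * ln(k2/k1) / (1/T1 - 1/T2)
ln(k2/k1) = ln(2.952/0.693) = 1.4492082
1/T1 - 1/T2 = 1/373 - 1/401 = 0.000187199561
Ea = 8.314 * 1.4492082 / 0.000187199561
Ea = 64363 J/mol


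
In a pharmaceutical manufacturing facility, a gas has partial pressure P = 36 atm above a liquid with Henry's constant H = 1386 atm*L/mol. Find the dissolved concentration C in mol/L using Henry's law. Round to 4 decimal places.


C = P / H
C = 36 / 1386
C = 0.0260 mol/L


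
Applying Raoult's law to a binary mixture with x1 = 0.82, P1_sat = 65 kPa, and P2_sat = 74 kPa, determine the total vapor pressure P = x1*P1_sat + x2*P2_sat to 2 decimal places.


P = x1*P1_sat + x2*P2_sat
x2 = 1 - x1 = 1 - 0.82 = 0.18
P = 0.82*65 + 0.18*74
P = 53.3 + 13.32
P = 66.62 kPa


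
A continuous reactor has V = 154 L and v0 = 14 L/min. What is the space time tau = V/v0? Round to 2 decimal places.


tau = V / v0
tau = 154 / 14
tau = 11.00 min


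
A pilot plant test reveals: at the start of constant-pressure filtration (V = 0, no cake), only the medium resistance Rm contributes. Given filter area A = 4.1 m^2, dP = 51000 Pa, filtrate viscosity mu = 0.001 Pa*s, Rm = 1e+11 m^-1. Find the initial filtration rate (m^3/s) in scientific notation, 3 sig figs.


rate = A * dP / (mu * Rm)
rate = 4.1 * 51000 / (0.001 * 1e+11)
rate = 209100.0 / 1.000e+08
rate = 2.09e-03 m^3/s


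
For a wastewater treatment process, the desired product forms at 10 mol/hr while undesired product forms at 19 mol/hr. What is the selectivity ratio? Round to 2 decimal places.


S = desired product rate / undesired product rate
S = 10 / 19
S = 0.53


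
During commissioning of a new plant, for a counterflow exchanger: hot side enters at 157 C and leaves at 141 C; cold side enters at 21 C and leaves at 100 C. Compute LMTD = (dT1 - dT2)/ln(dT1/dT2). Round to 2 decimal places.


dT1 = Th_in - Tc_out = 157 - 100 = 57
dT2 = Th_out - Tc_in = 141 - 21 = 120
LMTD = (dT1 - dT2) / ln(dT1/dT2)
LMTD = (57 - 120) / ln(57/120)
LMTD = 84.63 K


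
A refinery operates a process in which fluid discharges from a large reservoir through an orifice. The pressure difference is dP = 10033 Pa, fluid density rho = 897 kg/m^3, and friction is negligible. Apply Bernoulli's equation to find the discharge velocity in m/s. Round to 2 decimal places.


v = sqrt(2*dP/rho)
v = sqrt(2*10033/897)
v = sqrt(22.370123)
v = 4.73 m/s


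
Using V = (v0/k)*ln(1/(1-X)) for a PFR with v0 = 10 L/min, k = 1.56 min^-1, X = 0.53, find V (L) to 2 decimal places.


V = (v0/k) * ln(1/(1-X))
V = (10/1.56) * ln(1/(1-0.53))
V = 6.410256 * ln(2.12766)
V = 6.410256 * 0.755023
V = 4.84 L


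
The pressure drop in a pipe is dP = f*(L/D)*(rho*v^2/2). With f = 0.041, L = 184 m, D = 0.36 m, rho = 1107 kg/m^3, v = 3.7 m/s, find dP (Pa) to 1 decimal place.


dP = f * (L/D) * (rho*v^2/2)
dP = 0.041 * (184/0.36) * (1107*3.7^2/2)
L/D = 511.11111111
rho*v^2/2 = 1107*13.69/2 = 7577.415
dP = 0.041 * 511.11111111 * 7577.415
dP = 158788.9 Pa


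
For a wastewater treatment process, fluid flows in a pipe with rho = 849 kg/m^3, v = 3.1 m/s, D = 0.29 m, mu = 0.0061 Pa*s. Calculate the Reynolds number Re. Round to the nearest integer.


Re = rho * v * D / mu
Re = 849 * 3.1 * 0.29 / 0.0061
Re = 763.251 / 0.0061
Re = 125123


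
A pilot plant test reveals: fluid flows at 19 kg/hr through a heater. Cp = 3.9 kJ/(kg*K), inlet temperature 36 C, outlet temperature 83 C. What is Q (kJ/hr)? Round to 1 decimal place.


Q = m_dot * Cp * (T2 - T1)
Q = 19 * 3.9 * (83 - 36)
Q = 19 * 3.9 * 47
Q = 3482.7 kJ/hr


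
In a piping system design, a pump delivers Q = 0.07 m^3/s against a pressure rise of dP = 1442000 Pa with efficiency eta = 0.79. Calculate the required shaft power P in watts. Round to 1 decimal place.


P = Q * dP / eta
P = 0.07 * 1442000 / 0.79
P = 100940.0 / 0.79
P = 127772.2 W


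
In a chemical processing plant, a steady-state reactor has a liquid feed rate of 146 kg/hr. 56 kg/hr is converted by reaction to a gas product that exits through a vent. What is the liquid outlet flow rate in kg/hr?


Steady-state mass balance on the main outlet: F_out = F_in - F_removed
F_out = 146 - 56
F_out = 90 kg/hr


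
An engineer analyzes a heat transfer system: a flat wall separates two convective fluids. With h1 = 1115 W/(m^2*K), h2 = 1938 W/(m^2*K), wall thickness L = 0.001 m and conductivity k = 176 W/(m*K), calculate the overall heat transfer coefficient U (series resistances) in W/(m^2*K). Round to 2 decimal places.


1/U = 1/h1 + L/k + 1/h2
1/U = 1/1115 + 0.001/176 + 1/1938
1/U = 0.000896861 + 5.6818e-06 + 0.0005159959
1/U = 0.0014185387
U = 704.95 W/(m^2*K)


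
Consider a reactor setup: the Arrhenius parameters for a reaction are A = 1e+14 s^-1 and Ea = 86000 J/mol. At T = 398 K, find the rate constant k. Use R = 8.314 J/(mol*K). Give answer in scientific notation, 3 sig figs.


k = A * exp(-Ea/(R*T))
k = 1e+14 * exp(-86000 / (8.314 * 398))
k = 1e+14 * exp(-25.989945)
k = 5.16e+02


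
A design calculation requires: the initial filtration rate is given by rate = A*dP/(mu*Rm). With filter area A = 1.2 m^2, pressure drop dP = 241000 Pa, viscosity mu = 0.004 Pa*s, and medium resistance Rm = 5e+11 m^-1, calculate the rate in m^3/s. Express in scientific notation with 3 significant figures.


rate = A * dP / (mu * Rm)
rate = 1.2 * 241000 / (0.004 * 5e+11)
rate = 289200.0 / 2.000e+09
rate = 1.45e-04 m^3/s


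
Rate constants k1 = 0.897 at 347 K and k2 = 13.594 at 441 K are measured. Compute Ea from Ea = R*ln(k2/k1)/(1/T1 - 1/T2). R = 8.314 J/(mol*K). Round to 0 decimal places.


Ea = R * ln(k2/k1) / (1/T1 - 1/T2)
ln(k2/k1) = ln(13.594/0.897) = 2.7183279
1/T1 - 1/T2 = 1/347 - 1/441 = 0.000614270684
Ea = 8.314 * 2.7183279 / 0.000614270684
Ea = 36792 J/mol


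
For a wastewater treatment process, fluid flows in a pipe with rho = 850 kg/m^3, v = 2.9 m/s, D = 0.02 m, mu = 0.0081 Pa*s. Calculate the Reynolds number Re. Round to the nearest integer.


Re = rho * v * D / mu
Re = 850 * 2.9 * 0.02 / 0.0081
Re = 49.3 / 0.0081
Re = 6086


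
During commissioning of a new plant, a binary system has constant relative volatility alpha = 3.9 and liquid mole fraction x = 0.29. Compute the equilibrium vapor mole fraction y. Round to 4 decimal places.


y = alpha*x / (1 + (alpha-1)*x)
y = 3.9*0.29 / (1 + (3.9-1)*0.29)
y = 1.131 / (1 + 0.841)
y = 1.131 / 1.841
y = 0.6143


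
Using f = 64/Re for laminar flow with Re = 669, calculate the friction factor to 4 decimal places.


f = 64 / Re
f = 64 / 669
f = 0.0957


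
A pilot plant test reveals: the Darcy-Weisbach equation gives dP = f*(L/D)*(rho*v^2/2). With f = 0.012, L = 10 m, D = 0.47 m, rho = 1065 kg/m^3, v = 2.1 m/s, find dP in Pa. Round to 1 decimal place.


dP = f * (L/D) * (rho*v^2/2)
dP = 0.012 * (10/0.47) * (1065*2.1^2/2)
L/D = 21.27659574
rho*v^2/2 = 1065*4.41/2 = 2348.325
dP = 0.012 * 21.27659574 * 2348.325
dP = 599.6 Pa


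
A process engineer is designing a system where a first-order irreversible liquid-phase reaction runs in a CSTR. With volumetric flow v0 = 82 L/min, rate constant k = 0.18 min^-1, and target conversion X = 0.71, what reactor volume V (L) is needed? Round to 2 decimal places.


V = v0 * X / (k * (1 - X))
V = 82 * 0.71 / (0.18 * (1 - 0.71))
V = 58.22 / (0.18 * 0.29)
V = 58.22 / 0.0522
V = 1115.33 L


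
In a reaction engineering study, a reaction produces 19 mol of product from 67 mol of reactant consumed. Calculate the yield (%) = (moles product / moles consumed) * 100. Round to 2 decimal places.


Yield = (moles product / moles consumed) * 100%
Yield = (19 / 67) * 100
Yield = 0.2836 * 100
Yield = 28.36%


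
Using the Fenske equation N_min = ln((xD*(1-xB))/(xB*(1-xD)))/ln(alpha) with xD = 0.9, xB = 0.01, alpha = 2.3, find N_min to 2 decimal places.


N_min = ln((xD*(1-xB))/(xB*(1-xD))) / ln(alpha)
Numerator inside ln: 0.891 / 0.001 = 891.0
ln(891.0) = 6.792344
ln(alpha) = ln(2.3) = 0.832909
N_min = 6.792344 / 0.832909 = 8.15


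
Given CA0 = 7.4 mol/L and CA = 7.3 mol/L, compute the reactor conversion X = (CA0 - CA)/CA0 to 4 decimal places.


X = (CA0 - CA) / CA0
X = (7.4 - 7.3) / 7.4
X = 0.1 / 7.4
X = 0.0135


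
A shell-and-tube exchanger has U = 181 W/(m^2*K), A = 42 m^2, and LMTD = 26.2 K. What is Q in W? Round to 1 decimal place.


Q = U * A * LMTD
Q = 181 * 42 * 26.2
Q = 199172.4 W


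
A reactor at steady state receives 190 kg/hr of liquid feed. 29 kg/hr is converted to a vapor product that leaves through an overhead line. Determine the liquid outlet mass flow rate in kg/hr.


Steady-state mass balance on the main outlet: F_out = F_in - F_removed
F_out = 190 - 29
F_out = 161 kg/hr


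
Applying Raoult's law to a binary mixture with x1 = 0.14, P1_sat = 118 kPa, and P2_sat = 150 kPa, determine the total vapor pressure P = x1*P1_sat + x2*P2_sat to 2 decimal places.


P = x1*P1_sat + x2*P2_sat
x2 = 1 - x1 = 1 - 0.14 = 0.86
P = 0.14*118 + 0.86*150
P = 16.52 + 129.0
P = 145.52 kPa


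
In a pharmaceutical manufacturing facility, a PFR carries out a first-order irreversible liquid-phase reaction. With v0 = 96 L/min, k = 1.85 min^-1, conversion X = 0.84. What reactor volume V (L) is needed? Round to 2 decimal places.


V = (v0/k) * ln(1/(1-X))
V = (96/1.85) * ln(1/(1-0.84))
V = 51.891892 * ln(6.25)
V = 51.891892 * 1.832581
V = 95.10 L


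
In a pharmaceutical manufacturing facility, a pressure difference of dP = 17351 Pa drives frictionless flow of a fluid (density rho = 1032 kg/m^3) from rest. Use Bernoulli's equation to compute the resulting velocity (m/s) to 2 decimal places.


v = sqrt(2*dP/rho)
v = sqrt(2*17351/1032)
v = sqrt(33.625969)
v = 5.80 m/s


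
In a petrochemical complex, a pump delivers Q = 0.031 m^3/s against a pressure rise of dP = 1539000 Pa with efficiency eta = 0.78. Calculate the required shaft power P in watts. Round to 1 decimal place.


P = Q * dP / eta
P = 0.031 * 1539000 / 0.78
P = 47709.0 / 0.78
P = 61165.4 W


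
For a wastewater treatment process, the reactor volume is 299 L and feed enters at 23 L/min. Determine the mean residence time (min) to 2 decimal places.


tau = V / v0
tau = 299 / 23
tau = 13.00 min


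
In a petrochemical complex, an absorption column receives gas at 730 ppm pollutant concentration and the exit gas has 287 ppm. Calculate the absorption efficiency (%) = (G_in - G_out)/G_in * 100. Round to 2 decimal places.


Efficiency = (G_in - G_out) / G_in * 100%
Efficiency = (730 - 287) / 730 * 100
Efficiency = 443 / 730 * 100
Efficiency = 60.68%


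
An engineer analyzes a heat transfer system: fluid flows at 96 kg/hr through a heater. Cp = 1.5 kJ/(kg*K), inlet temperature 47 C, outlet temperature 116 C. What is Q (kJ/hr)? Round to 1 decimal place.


Q = m_dot * Cp * (T2 - T1)
Q = 96 * 1.5 * (116 - 47)
Q = 96 * 1.5 * 69
Q = 9936.0 kJ/hr


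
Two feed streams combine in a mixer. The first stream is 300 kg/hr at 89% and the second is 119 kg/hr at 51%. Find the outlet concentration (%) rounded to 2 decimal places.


Mass balance on solute: F1*x1 + F2*x2 = F3*x3
F3 = F1 + F2 = 300 + 119 = 419 kg/hr
x3 = (F1*x1 + F2*x2)/F3
x3 = (300*0.89 + 119*0.51) / 419
x3 = 78.21%


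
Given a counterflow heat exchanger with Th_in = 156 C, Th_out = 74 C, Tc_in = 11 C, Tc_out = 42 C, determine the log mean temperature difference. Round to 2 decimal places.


dT1 = Th_in - Tc_out = 156 - 42 = 114
dT2 = Th_out - Tc_in = 74 - 11 = 63
LMTD = (dT1 - dT2) / ln(dT1/dT2)
LMTD = (114 - 63) / ln(114/63)
LMTD = 85.99 K


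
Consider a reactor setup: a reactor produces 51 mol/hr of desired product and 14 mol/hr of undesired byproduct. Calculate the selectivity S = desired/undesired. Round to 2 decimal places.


S = desired product rate / undesired product rate
S = 51 / 14
S = 3.64


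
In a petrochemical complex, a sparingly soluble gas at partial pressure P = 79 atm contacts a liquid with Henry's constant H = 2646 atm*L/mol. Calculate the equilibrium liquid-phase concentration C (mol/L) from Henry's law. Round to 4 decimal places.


C = P / H
C = 79 / 2646
C = 0.0299 mol/L


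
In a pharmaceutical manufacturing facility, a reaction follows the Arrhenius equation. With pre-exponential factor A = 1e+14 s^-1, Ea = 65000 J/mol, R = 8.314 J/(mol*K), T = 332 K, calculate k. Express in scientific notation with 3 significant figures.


k = A * exp(-Ea/(R*T))
k = 1e+14 * exp(-65000 / (8.314 * 332))
k = 1e+14 * exp(-23.548609)
k = 5.93e+03


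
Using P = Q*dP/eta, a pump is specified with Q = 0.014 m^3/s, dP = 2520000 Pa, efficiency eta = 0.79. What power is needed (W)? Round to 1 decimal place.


P = Q * dP / eta
P = 0.014 * 2520000 / 0.79
P = 35280.0 / 0.79
P = 44658.2 W


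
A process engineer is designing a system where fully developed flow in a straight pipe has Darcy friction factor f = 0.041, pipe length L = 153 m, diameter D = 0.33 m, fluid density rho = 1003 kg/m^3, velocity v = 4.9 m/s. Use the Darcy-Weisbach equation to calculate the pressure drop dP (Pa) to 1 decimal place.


dP = f * (L/D) * (rho*v^2/2)
dP = 0.041 * (153/0.33) * (1003*4.9^2/2)
L/D = 463.63636364
rho*v^2/2 = 1003*24.01/2 = 12041.015
dP = 0.041 * 463.63636364 * 12041.015
dP = 228888.7 Pa


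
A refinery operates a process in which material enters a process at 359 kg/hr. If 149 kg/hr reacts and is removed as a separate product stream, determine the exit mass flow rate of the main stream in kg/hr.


Steady-state mass balance on the main outlet: F_out = F_in - F_removed
F_out = 359 - 149
F_out = 210 kg/hr


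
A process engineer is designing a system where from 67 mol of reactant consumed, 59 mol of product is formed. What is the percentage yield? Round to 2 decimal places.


Yield = (moles product / moles consumed) * 100%
Yield = (59 / 67) * 100
Yield = 0.8806 * 100
Yield = 88.06%


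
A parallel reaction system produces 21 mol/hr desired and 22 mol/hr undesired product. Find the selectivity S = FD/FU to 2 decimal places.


S = desired product rate / undesired product rate
S = 21 / 22
S = 0.95


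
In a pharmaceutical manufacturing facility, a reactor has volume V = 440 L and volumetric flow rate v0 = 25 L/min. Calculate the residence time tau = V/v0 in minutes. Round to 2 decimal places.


tau = V / v0
tau = 440 / 25
tau = 17.60 min


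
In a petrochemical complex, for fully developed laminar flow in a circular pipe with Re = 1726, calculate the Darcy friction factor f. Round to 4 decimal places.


f = 64 / Re
f = 64 / 1726
f = 0.0371


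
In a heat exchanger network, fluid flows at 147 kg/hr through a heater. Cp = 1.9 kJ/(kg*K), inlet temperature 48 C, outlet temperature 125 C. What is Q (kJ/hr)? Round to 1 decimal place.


Q = m_dot * Cp * (T2 - T1)
Q = 147 * 1.9 * (125 - 48)
Q = 147 * 1.9 * 77
Q = 21506.1 kJ/hr


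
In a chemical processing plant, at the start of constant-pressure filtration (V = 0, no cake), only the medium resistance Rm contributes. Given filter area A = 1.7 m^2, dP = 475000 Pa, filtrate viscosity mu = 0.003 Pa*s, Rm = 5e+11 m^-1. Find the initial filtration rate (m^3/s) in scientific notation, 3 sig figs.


rate = A * dP / (mu * Rm)
rate = 1.7 * 475000 / (0.003 * 5e+11)
rate = 807500.0 / 1.500e+09
rate = 5.38e-04 m^3/s


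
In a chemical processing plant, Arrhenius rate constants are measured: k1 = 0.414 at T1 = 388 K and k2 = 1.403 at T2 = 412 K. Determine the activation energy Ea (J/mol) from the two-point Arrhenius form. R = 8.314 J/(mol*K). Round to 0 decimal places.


Ea = R * ln(k2/k1) / (1/T1 - 1/T2)
ln(k2/k1) = ln(1.403/0.414) = 1.2205021
1/T1 - 1/T2 = 1/388 - 1/412 = 0.000150135122
Ea = 8.314 * 1.2205021 / 0.000150135122
Ea = 67587 J/mol


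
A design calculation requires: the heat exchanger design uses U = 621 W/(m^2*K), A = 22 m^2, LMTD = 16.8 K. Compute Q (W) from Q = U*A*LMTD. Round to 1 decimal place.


Q = U * A * LMTD
Q = 621 * 22 * 16.8
Q = 229521.6 W


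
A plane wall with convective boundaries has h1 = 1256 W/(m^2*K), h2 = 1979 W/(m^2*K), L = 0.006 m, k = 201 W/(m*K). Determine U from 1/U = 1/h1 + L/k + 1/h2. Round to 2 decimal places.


1/U = 1/h1 + L/k + 1/h2
1/U = 1/1256 + 0.006/201 + 1/1979
1/U = 0.0007961783 + 2.98507e-05 + 0.0005053057
1/U = 0.0013313347
U = 751.13 W/(m^2*K)


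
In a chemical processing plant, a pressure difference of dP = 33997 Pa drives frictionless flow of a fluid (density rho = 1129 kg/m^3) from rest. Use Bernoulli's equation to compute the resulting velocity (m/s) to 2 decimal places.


v = sqrt(2*dP/rho)
v = sqrt(2*33997/1129)
v = sqrt(60.224978)
v = 7.76 m/s


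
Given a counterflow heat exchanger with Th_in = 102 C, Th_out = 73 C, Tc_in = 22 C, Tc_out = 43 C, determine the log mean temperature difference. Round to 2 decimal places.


dT1 = Th_in - Tc_out = 102 - 43 = 59
dT2 = Th_out - Tc_in = 73 - 22 = 51
LMTD = (dT1 - dT2) / ln(dT1/dT2)
LMTD = (59 - 51) / ln(59/51)
LMTD = 54.90 K


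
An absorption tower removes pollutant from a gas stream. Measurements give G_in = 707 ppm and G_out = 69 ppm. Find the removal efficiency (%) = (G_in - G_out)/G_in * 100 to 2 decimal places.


Efficiency = (G_in - G_out) / G_in * 100%
Efficiency = (707 - 69) / 707 * 100
Efficiency = 638 / 707 * 100
Efficiency = 90.24%


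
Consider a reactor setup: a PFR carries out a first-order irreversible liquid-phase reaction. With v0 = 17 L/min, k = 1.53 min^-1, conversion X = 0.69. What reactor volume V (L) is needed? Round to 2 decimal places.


V = (v0/k) * ln(1/(1-X))
V = (17/1.53) * ln(1/(1-0.69))
V = 11.111111 * ln(3.225806)
V = 11.111111 * 1.171183
V = 13.01 L


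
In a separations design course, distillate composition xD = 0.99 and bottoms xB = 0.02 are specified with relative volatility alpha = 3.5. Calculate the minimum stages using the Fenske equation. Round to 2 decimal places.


N_min = ln((xD*(1-xB))/(xB*(1-xD))) / ln(alpha)
Numerator inside ln: 0.9702 / 0.0002 = 4851.0
ln(4851.0) = 8.48694
ln(alpha) = ln(3.5) = 1.252763
N_min = 8.48694 / 1.252763 = 6.77


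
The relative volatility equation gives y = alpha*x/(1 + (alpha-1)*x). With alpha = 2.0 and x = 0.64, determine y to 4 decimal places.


y = alpha*x / (1 + (alpha-1)*x)
y = 2.0*0.64 / (1 + (2.0-1)*0.64)
y = 1.28 / (1 + 0.64)
y = 1.28 / 1.64
y = 0.7805


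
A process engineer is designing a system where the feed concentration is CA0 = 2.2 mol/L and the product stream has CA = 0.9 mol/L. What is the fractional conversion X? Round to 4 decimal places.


X = (CA0 - CA) / CA0
X = (2.2 - 0.9) / 2.2
X = 1.3 / 2.2
X = 0.5909


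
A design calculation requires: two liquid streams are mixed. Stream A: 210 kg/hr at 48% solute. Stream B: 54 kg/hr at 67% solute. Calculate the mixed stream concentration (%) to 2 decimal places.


Mass balance on solute: F1*x1 + F2*x2 = F3*x3
F3 = F1 + F2 = 210 + 54 = 264 kg/hr
x3 = (F1*x1 + F2*x2)/F3
x3 = (210*0.48 + 54*0.67) / 264
x3 = 51.89%


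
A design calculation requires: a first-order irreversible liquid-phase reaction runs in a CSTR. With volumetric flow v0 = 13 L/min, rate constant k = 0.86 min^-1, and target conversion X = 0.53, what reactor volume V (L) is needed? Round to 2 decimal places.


V = v0 * X / (k * (1 - X))
V = 13 * 0.53 / (0.86 * (1 - 0.53))
V = 6.89 / (0.86 * 0.47)
V = 6.89 / 0.4042
V = 17.05 L


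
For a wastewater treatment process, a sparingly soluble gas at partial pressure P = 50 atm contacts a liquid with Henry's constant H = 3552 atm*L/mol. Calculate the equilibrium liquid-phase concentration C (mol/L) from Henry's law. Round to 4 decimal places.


C = P / H
C = 50 / 3552
C = 0.0141 mol/L


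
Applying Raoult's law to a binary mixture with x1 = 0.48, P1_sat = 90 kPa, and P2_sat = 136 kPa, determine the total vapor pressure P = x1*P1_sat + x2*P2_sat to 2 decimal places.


P = x1*P1_sat + x2*P2_sat
x2 = 1 - x1 = 1 - 0.48 = 0.52
P = 0.48*90 + 0.52*136
P = 43.2 + 70.72
P = 113.92 kPa


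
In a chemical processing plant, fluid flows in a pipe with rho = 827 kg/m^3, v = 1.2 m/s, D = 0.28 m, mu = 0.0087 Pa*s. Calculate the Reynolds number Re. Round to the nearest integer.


Re = rho * v * D / mu
Re = 827 * 1.2 * 0.28 / 0.0087
Re = 277.872 / 0.0087
Re = 31939


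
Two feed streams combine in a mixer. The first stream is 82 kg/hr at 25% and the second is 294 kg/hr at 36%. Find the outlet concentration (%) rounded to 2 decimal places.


Mass balance on solute: F1*x1 + F2*x2 = F3*x3
F3 = F1 + F2 = 82 + 294 = 376 kg/hr
x3 = (F1*x1 + F2*x2)/F3
x3 = (82*0.25 + 294*0.36) / 376
x3 = 33.60%


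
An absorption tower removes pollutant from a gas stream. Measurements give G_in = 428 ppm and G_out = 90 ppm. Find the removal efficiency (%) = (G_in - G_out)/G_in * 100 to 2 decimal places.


Efficiency = (G_in - G_out) / G_in * 100%
Efficiency = (428 - 90) / 428 * 100
Efficiency = 338 / 428 * 100
Efficiency = 78.97%


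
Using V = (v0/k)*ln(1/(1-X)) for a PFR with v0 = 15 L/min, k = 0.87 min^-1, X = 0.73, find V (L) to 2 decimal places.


V = (v0/k) * ln(1/(1-X))
V = (15/0.87) * ln(1/(1-0.73))
V = 17.241379 * ln(3.703704)
V = 17.241379 * 1.309333
V = 22.57 L


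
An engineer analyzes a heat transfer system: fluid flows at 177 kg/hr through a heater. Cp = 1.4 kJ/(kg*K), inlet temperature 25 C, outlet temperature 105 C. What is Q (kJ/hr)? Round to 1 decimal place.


Q = m_dot * Cp * (T2 - T1)
Q = 177 * 1.4 * (105 - 25)
Q = 177 * 1.4 * 80
Q = 19824.0 kJ/hr


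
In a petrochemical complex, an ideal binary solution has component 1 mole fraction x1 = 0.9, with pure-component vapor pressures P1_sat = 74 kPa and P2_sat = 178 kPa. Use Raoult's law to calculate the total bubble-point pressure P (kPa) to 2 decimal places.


P = x1*P1_sat + x2*P2_sat
x2 = 1 - x1 = 1 - 0.9 = 0.1
P = 0.9*74 + 0.1*178
P = 66.6 + 17.8
P = 84.40 kPa


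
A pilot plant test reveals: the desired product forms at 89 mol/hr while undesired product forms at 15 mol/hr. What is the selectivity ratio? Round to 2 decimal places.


S = desired product rate / undesired product rate
S = 89 / 15
S = 5.93


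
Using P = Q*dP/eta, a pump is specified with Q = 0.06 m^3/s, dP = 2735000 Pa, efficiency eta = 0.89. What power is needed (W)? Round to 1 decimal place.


P = Q * dP / eta
P = 0.06 * 2735000 / 0.89
P = 164100.0 / 0.89
P = 184382.0 W


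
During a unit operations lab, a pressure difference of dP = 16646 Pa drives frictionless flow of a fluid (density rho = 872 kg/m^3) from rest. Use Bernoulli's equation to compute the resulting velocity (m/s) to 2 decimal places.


v = sqrt(2*dP/rho)
v = sqrt(2*16646/872)
v = sqrt(38.178899)
v = 6.18 m/s


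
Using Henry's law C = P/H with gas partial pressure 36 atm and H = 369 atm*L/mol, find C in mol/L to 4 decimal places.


C = P / H
C = 36 / 369
C = 0.0976 mol/L


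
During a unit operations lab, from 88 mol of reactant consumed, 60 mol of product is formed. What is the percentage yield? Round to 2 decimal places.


Yield = (moles product / moles consumed) * 100%
Yield = (60 / 88) * 100
Yield = 0.6818 * 100
Yield = 68.18%


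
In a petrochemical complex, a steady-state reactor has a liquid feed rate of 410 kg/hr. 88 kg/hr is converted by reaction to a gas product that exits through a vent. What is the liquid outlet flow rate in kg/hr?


Steady-state mass balance on the main outlet: F_out = F_in - F_removed
F_out = 410 - 88
F_out = 322 kg/hr


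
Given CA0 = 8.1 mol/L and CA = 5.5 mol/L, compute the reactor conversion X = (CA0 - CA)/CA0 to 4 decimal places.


X = (CA0 - CA) / CA0
X = (8.1 - 5.5) / 8.1
X = 2.6 / 8.1
X = 0.3210


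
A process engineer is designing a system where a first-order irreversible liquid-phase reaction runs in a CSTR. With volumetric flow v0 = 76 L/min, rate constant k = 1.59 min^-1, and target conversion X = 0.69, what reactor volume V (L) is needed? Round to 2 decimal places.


V = v0 * X / (k * (1 - X))
V = 76 * 0.69 / (1.59 * (1 - 0.69))
V = 52.44 / (1.59 * 0.31)
V = 52.44 / 0.4929
V = 106.39 L


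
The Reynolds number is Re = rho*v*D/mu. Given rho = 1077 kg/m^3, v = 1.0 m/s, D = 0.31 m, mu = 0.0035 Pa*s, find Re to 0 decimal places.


Re = rho * v * D / mu
Re = 1077 * 1.0 * 0.31 / 0.0035
Re = 333.87 / 0.0035
Re = 95391


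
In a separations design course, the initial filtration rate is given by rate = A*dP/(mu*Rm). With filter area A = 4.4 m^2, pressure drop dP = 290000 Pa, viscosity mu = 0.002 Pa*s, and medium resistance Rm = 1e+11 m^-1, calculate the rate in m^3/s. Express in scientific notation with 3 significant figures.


rate = A * dP / (mu * Rm)
rate = 4.4 * 290000 / (0.002 * 1e+11)
rate = 1276000.0 / 2.000e+08
rate = 6.38e-03 m^3/s
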